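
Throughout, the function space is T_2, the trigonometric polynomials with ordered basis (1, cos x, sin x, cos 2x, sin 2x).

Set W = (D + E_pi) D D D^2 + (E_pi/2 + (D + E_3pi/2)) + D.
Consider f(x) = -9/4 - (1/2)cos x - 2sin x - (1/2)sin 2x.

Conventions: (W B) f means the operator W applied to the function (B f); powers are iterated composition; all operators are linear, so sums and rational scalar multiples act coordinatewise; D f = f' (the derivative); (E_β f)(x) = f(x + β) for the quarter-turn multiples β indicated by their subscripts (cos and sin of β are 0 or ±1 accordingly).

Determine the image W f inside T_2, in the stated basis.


the image equals g(x) = -9/2 - (11/2)cos x + (7/2)sin x - 18cos 2x - 7sin 2x

D f = -2cos x + (1/2)sin x - cos 2x
D D f = (1/2)cos x + 2sin x + 2sin 2x
D D^2 f = 2cos x - (1/2)sin x + 4cos 2x
D D D^2 f = -(1/2)cos x - 2sin x - 8sin 2x
D (D D) D^2 f = -2cos x + (1/2)sin x - 16cos 2x
E_pi (D D) D^2 f = (1/2)cos x + 2sin x - 8sin 2x
(D + E_pi) (D D) D^2 f = -(3/2)cos x + (5/2)sin x - 16cos 2x - 8sin 2x
E_pi/2 f = -9/4 - 2cos x + (1/2)sin x + (1/2)sin 2x
D f = -2cos x + (1/2)sin x - cos 2x
E_3pi/2 f = -9/4 + 2cos x - (1/2)sin x + (1/2)sin 2x
(D + E_3pi/2) f = -9/4 - cos 2x + (1/2)sin 2x
(E_pi/2 + (D + E_3pi/2)) f = -9/2 - 2cos x + (1/2)sin x - cos 2x + sin 2x
D f = -2cos x + (1/2)sin x - cos 2x
((D + E_pi) D D D^2 + (E_pi/2 + (D + E_3pi/2)) + D) f = -9/2 - (11/2)cos x + (7/2)sin x - 18cos 2x - 7sin 2x


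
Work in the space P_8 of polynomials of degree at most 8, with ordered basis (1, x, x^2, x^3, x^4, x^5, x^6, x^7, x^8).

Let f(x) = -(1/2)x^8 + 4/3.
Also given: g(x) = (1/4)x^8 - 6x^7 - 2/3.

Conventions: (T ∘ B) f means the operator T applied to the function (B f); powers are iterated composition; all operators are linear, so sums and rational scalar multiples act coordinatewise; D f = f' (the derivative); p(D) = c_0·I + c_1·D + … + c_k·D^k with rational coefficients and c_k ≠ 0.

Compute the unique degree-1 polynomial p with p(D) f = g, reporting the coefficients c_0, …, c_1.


c_0 = -1/2, c_1 = 3/2

D^0 f = -(1/2)x^8 + 4/3
D^1 f = -4x^7
matching coefficients of g against c_0 f + c_1 Df + … from the top degree down determines the c_i
solution: c_0 = -1/2, c_1 = 3/2


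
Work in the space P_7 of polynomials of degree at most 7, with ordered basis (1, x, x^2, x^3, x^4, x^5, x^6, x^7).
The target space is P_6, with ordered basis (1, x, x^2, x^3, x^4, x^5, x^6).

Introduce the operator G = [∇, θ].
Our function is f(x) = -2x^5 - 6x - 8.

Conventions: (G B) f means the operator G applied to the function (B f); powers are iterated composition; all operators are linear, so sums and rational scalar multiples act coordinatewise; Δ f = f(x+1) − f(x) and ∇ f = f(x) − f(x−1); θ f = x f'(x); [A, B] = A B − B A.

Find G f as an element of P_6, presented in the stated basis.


the image equals g(x) = -10x^4 + 40x^3 - 60x^2 + 40x - 16

θ f = -10x^5 - 6x
∇ θ f = -50x^4 + 100x^3 - 100x^2 + 50x - 16
∇ f = -10x^4 + 20x^3 - 20x^2 + 10x - 8
θ ∇ f = -40x^4 + 60x^3 - 40x^2 + 10x
[∇, θ] f = -10x^4 + 40x^3 - 60x^2 + 40x - 16


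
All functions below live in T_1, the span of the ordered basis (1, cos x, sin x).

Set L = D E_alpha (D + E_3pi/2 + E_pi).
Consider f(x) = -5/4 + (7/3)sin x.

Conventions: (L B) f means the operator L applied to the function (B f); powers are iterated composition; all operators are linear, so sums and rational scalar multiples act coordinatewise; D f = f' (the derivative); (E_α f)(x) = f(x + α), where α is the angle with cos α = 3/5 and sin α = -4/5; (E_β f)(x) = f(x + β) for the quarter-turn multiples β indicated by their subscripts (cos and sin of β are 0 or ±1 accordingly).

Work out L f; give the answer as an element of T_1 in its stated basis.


D f = (7/3)cos x
E_3pi/2 f = -5/4 - (7/3)cos x
E_pi f = -5/4 - (7/3)sin x
(D + E_3pi/2 + E_pi) f = -5/2 - (7/3)sin x
E_alpha (D + E_3pi/2 + E_pi) f = -5/2 + (28/15)cos x - (7/5)sin x
D E_alpha (D + E_3pi/2 + E_pi) f = -(7/5)cos x - (28/15)sin x

the result is g(x) = -(7/5)cos x - (28/15)sin x


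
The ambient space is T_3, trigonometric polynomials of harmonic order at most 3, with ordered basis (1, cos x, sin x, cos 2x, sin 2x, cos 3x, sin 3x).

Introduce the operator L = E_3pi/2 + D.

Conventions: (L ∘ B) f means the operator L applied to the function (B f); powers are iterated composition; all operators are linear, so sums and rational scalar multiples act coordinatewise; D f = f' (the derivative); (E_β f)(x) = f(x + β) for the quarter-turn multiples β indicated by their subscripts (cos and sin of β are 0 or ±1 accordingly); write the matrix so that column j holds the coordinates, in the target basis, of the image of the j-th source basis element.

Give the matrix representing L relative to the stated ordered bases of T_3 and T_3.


the matrix is [[1, 0, 0, 0, 0, 0, 0]; [0, 0, 0, 0, 0, 0, 0]; [0, 0, 0, 0, 0, 0, 0]; [0, 0, 0, -1, 2, 0, 0]; [0, 0, 0, -2, -1, 0, 0]; [0, 0, 0, 0, 0, 0, 4]; [0, 0, 0, 0, 0, -4, 0]] (rows listed top to bottom)

image of 1: 1
image of cos x: 0
image of sin x: 0
image of cos 2x: -cos 2x - 2sin 2x
image of sin 2x: 2cos 2x - sin 2x
image of cos 3x: -4sin 3x
image of sin 3x: 4cos 3x
each image's coordinates form column j of the matrix


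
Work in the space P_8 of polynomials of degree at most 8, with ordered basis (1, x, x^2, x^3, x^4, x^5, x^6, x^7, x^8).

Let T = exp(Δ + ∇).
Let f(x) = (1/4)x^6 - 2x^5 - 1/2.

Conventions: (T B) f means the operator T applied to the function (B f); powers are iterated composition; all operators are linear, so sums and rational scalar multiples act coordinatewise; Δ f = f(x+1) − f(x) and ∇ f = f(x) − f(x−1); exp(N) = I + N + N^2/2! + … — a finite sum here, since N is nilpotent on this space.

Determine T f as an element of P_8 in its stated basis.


order-1 term: 3x^5 - 20x^4 + 10x^3 - 40x^2 + 3x - 4
order-2 term: 15x^4 - 80x^3 + 60x^2 - 160x + 16
order-3 term: 40x^3 - 160x^2 + 120x - 160
order-4 term: 60x^2 - 160x + 80
order-5 term: 48x - 64
order-6 term: 16
the series for exp(Δ + ∇) f terminates at order 6
exp(Δ + ∇) f = (1/4)x^6 + x^5 - 5x^4 - 30x^3 - 80x^2 - 149x - 233/2

g(x) = (1/4)x^6 + x^5 - 5x^4 - 30x^3 - 80x^2 - 149x - 233/2


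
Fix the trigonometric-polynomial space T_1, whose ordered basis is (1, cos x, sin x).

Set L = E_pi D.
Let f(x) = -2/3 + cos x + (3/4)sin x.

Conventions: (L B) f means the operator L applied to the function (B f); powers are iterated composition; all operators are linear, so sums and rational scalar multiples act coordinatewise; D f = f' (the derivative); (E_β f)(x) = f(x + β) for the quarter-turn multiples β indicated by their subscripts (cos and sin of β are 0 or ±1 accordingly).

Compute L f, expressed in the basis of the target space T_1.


the image equals g(x) = -(3/4)cos x + sin x

D f = (3/4)cos x - sin x
E_pi D f = -(3/4)cos x + sin x


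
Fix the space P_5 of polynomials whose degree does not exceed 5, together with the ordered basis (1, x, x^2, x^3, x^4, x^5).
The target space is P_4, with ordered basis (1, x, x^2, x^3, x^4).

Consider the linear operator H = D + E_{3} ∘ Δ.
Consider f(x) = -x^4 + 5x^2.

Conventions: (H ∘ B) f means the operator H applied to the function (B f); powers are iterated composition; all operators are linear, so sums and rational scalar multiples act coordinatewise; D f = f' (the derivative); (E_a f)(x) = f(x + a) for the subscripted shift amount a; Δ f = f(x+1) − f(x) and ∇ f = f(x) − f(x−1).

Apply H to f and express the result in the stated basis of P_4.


D f = -4x^3 + 10x
Δ f = -4x^3 - 6x^2 + 6x + 4
E_{3} Δ f = -4x^3 - 42x^2 - 138x - 140
(D + E_{3} ∘ Δ) f = -8x^3 - 42x^2 - 128x - 140

the result is g(x) = -8x^3 - 42x^2 - 128x - 140


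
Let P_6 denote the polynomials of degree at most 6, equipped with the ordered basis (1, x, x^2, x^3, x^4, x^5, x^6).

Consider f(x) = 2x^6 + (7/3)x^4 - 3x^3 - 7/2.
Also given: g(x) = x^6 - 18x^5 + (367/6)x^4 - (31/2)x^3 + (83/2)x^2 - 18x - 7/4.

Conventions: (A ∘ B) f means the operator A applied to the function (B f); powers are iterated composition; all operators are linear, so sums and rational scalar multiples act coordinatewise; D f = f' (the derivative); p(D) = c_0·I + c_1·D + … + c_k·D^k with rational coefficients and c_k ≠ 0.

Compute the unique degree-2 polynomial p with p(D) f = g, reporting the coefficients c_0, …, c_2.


D^0 f = 2x^6 + (7/3)x^4 - 3x^3 - 7/2
D^1 f = 12x^5 + (28/3)x^3 - 9x^2
D^2 f = 60x^4 + 28x^2 - 18x
matching coefficients of g against c_0 f + c_1 Df + … from the top degree down determines the c_i
solution: c_0 = 1/2, c_1 = -3/2, c_2 = 1

p(D) = (1/2)·I − (3/2)·D + D^2, i.e. c_0 = 1/2, c_1 = -3/2, c_2 = 1


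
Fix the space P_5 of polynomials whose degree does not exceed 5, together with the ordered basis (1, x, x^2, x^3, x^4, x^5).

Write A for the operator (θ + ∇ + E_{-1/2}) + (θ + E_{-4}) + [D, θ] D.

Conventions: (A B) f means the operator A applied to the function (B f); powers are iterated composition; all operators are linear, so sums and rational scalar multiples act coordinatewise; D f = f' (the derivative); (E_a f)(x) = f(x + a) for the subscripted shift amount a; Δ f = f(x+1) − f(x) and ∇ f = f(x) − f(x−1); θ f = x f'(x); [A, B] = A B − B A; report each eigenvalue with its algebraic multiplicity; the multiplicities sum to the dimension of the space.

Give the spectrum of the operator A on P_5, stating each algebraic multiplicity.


image of 1: 2
image of x: 4x - 7/2
image of x^2: 6x^2 - 7x + 69/4
image of x^3: 8x^3 - (21/2)x^2 + (207/4)x - 505/8
image of x^4: 10x^4 - 14x^3 + (207/2)x^2 - (505/2)x + 4081/16
image of x^5: 12x^5 - (35/2)x^4 + (345/2)x^3 - (2525/4)x^2 + (20405/16)x - 32737/32
the matrix is upper triangular; its diagonal is (2, 4, 6, 8, 10, 12)
for a triangular matrix the eigenvalues are the diagonal entries, with algebraic multiplicity their repetition count

λ = 2 (multiplicity 1), λ = 4 (multiplicity 1), λ = 6 (multiplicity 1), λ = 8 (multiplicity 1), λ = 10 (multiplicity 1), λ = 12 (multiplicity 1)


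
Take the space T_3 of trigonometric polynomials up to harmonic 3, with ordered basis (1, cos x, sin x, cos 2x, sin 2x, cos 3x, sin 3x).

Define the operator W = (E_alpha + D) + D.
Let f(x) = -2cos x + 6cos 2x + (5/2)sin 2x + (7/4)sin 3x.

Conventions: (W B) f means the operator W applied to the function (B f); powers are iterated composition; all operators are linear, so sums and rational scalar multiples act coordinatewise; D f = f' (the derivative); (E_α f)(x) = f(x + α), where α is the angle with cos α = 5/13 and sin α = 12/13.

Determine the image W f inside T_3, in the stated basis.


E_alpha f = -(10/13)cos x + (24/13)sin x - (414/169)cos 2x - (2035/338)sin 2x - (1449/2197)cos 3x - (14245/8788)sin 3x
D f = 2sin x + 5cos 2x - 12sin 2x + (21/4)cos 3x
(E_alpha + D) f = -(10/13)cos x + (50/13)sin x + (431/169)cos 2x - (6091/338)sin 2x + (40341/8788)cos 3x - (14245/8788)sin 3x
D f = 2sin x + 5cos 2x - 12sin 2x + (21/4)cos 3x
((E_alpha + D) + D) f = -(10/13)cos x + (76/13)sin x + (1276/169)cos 2x - (10147/338)sin 2x + (43239/4394)cos 3x - (14245/8788)sin 3x

the image equals g(x) = -(10/13)cos x + (76/13)sin x + (1276/169)cos 2x - (10147/338)sin 2x + (43239/4394)cos 3x - (14245/8788)sin 3x


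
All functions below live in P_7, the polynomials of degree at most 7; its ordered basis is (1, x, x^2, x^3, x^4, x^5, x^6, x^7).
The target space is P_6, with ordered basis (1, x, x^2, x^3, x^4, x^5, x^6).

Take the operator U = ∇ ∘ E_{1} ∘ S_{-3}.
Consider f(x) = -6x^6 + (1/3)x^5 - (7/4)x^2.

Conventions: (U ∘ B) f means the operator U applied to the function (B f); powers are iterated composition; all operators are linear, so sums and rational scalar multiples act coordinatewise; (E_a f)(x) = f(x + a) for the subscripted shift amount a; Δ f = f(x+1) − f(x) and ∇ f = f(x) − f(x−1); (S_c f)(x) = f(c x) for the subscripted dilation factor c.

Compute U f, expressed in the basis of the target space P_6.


g(x) = -26244x^5 - 66015x^4 - 88290x^3 - 66420x^2 - (53361/2)x - 17883/4

S_{-3} f = -4374x^6 - 81x^5 - (63/4)x^2
E_{1} S_{-3} f = -4374x^6 - 26325x^5 - 66015x^4 - 88290x^3 - (265743/4)x^2 - (53361/2)x - 17883/4
∇ E_{1} S_{-3} f = -26244x^5 - 66015x^4 - 88290x^3 - 66420x^2 - (53361/2)x - 17883/4


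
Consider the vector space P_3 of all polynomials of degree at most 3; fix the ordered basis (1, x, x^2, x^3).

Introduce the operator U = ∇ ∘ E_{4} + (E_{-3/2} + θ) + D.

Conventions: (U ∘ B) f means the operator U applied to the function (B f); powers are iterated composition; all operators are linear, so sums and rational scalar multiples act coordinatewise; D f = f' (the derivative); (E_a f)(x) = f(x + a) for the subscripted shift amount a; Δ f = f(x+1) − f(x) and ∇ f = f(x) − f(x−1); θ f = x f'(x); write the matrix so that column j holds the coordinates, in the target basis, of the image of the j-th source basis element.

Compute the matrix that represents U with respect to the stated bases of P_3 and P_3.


the matrix is [[1, 1/2, 37/4, 269/8]; [0, 2, 1, 111/4]; [0, 0, 3, 3/2]; [0, 0, 0, 4]] (rows listed top to bottom)

image of 1: 1
image of x: 2x + 1/2
image of x^2: 3x^2 + x + 37/4
image of x^3: 4x^3 + (3/2)x^2 + (111/4)x + 269/8
each image's coordinates form column j of the matrix


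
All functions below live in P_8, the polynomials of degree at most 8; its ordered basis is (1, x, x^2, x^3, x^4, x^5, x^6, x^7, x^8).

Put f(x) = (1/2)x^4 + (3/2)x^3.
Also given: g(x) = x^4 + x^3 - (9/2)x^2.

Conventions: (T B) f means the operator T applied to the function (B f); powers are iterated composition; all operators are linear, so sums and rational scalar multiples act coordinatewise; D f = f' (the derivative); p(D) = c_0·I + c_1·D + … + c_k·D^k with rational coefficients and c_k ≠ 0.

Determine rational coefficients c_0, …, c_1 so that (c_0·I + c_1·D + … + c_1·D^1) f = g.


c_0 = 2, c_1 = -1

D^0 f = (1/2)x^4 + (3/2)x^3
D^1 f = 2x^3 + (9/2)x^2
matching coefficients of g against c_0 f + c_1 Df + … from the top degree down determines the c_i
solution: c_0 = 2, c_1 = -1


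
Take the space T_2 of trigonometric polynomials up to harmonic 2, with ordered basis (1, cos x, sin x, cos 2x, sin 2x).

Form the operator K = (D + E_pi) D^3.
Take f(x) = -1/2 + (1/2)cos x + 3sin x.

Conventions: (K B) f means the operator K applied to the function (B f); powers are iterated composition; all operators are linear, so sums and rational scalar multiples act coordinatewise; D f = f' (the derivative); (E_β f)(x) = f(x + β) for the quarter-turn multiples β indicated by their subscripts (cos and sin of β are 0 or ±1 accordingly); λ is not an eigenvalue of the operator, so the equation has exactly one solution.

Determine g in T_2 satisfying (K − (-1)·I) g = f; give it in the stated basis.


the result is g(x) = -1/2 - (2/5)cos x + (13/10)sin x

write g with unknown coordinates in the stated basis and equate coefficients in (K − (-1)·I) g = f
solving from the highest basis element down gives g = -1/2 - (2/5)cos x + (13/10)sin x
check: K g = (9/10)cos x + (17/10)sin x
so K g − (-1)·g = -1/2 + (1/2)cos x + 3sin x = f ✓


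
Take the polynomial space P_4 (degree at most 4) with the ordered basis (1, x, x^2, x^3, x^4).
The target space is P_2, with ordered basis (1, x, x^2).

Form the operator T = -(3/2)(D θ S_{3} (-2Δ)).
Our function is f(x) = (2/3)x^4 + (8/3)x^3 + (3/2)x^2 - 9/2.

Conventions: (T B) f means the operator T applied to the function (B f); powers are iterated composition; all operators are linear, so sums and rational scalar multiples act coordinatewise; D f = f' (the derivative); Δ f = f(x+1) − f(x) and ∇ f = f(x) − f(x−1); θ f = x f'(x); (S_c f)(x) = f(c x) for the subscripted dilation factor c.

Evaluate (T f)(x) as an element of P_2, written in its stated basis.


Δ f = (8/3)x^3 + 12x^2 + (41/3)x + 29/6
(-2Δ) f = -(16/3)x^3 - 24x^2 - (82/3)x - 29/3
S_{3} (-2Δ) f = -144x^3 - 216x^2 - 82x - 29/3
θ S_{3} (-2Δ) f = -432x^3 - 432x^2 - 82x
D θ S_{3} (-2Δ) f = -1296x^2 - 864x - 82
(-(3/2)(D θ S_{3} (-2Δ))) f = 1944x^2 + 1296x + 123

g(x) = 1944x^2 + 1296x + 123


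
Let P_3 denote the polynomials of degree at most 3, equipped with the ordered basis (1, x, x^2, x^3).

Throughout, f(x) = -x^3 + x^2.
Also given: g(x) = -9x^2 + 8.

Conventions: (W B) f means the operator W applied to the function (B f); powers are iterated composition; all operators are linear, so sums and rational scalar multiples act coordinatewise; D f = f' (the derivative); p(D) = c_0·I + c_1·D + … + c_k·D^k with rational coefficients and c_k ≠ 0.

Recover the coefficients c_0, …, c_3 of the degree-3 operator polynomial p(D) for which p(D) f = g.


c_0 = 0, c_1 = 3, c_2 = 1, c_3 = -1

D^0 f = -x^3 + x^2
D^1 f = -3x^2 + 2x
D^2 f = -6x + 2
D^3 f = -6
matching coefficients of g against c_0 f + c_1 Df + … from the top degree down determines the c_i
solution: c_0 = 0, c_1 = 3, c_2 = 1, c_3 = -1


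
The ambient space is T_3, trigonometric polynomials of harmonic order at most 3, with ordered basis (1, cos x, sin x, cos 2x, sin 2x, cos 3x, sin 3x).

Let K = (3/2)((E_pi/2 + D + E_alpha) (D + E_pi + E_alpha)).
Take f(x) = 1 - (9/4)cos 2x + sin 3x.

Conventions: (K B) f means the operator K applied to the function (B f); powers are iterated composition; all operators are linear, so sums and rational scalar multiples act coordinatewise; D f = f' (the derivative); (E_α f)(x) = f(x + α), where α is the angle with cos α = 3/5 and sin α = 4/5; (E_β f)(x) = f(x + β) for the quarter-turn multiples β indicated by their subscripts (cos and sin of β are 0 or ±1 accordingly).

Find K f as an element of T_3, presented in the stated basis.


the result is g(x) = 6 + (40851/1250)cos 2x - (6993/1250)sin 2x - (360513/31250)cos 3x - (142308/15625)sin 3x

D f = (9/2)sin 2x + 3cos 3x
E_pi f = 1 - (9/4)cos 2x - sin 3x
E_alpha f = 1 + (63/100)cos 2x + (54/25)sin 2x + (44/125)cos 3x - (117/125)sin 3x
(D + E_pi + E_alpha) f = 2 - (81/50)cos 2x + (333/50)sin 2x + (419/125)cos 3x - (242/125)sin 3x
E_pi/2 (D + E_pi + E_alpha) f = 2 + (81/50)cos 2x - (333/50)sin 2x + (242/125)cos 3x + (419/125)sin 3x
D (D + E_pi + E_alpha) f = (333/25)cos 2x + (81/25)sin 2x - (726/125)cos 3x - (1257/125)sin 3x
E_alpha (D + E_pi + E_alpha) f = 2 + (8559/1250)cos 2x - (387/1250)sin 2x - (59671/15625)cos 3x + (9878/15625)sin 3x
(E_pi/2 + D + E_alpha) (D + E_pi + E_alpha) f = 4 + (13617/625)cos 2x - (2331/625)sin 2x - (120171/15625)cos 3x - (94872/15625)sin 3x
((3/2)((E_pi/2 + D + E_alpha) (D + E_pi + E_alpha))) f = 6 + (40851/1250)cos 2x - (6993/1250)sin 2x - (360513/31250)cos 3x - (142308/15625)sin 3x


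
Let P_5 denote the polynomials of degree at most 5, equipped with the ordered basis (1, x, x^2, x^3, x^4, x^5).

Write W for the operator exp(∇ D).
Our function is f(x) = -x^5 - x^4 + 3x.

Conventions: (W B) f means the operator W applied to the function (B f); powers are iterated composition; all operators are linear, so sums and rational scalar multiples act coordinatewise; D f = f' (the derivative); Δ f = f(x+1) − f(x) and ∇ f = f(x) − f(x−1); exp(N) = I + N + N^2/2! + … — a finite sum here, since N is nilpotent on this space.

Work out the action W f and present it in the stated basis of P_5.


order-1 term: -20x^3 + 18x^2 - 8x + 1
order-2 term: -60x + 48
the series for exp(∇ D) f terminates at order 2
exp(∇ D) f = -x^5 - x^4 - 20x^3 + 18x^2 - 65x + 49

g(x) = -x^5 - x^4 - 20x^3 + 18x^2 - 65x + 49


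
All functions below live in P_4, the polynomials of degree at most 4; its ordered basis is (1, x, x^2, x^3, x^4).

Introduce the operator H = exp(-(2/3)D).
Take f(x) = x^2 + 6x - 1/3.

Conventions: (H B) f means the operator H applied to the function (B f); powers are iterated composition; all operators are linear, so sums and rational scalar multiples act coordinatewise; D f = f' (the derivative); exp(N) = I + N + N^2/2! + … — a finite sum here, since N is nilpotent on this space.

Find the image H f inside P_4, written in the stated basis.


order-1 term: -(4/3)x - 4
order-2 term: 4/9
the series for exp(-(2/3)D) f terminates at order 2
exp(-(2/3)D) f = x^2 + (14/3)x - 35/9

the image equals g(x) = x^2 + (14/3)x - 35/9


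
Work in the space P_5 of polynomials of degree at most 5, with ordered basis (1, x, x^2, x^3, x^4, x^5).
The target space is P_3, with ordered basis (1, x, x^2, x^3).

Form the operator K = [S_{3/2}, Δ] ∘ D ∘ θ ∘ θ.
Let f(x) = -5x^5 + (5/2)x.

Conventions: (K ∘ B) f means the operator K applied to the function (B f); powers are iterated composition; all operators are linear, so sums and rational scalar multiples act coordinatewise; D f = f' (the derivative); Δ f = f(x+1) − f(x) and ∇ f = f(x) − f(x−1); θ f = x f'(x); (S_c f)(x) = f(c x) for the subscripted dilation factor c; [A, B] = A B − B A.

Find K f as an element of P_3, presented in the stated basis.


g(x) = (16875/4)x^3 + (84375/8)x^2 + (35625/4)x + 40625/16

θ f = -25x^5 + (5/2)x
θ θ f = -125x^5 + (5/2)x
D θ θ f = -625x^4 + 5/2
Δ (D ∘ θ ∘ θ) f = -2500x^3 - 3750x^2 - 2500x - 625
S_{3/2} Δ (D ∘ θ ∘ θ) f = -(16875/2)x^3 - (16875/2)x^2 - 3750x - 625
S_{3/2} (D ∘ θ ∘ θ) f = -(50625/16)x^4 + 5/2
Δ S_{3/2} (D ∘ θ ∘ θ) f = -(50625/4)x^3 - (151875/8)x^2 - (50625/4)x - 50625/16
[S_{3/2}, Δ] (D ∘ θ ∘ θ) f = (16875/4)x^3 + (84375/8)x^2 + (35625/4)x + 40625/16


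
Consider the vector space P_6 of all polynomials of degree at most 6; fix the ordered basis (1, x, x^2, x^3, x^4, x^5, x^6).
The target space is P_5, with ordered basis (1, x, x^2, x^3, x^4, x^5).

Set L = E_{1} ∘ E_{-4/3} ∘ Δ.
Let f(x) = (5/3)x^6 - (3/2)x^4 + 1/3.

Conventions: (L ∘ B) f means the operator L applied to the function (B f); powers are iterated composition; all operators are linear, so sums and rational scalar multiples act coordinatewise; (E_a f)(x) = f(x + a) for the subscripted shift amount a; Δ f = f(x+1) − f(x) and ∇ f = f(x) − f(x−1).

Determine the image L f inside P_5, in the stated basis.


Δ f = 10x^5 + 25x^4 + (82/3)x^3 + 16x^2 + 4x + 1/6
E_{-4/3} Δ f = 10x^5 - (125/3)x^4 + (646/9)x^3 - (1720/27)x^2 + (2276/81)x - 2255/486
E_{1} E_{-4/3} Δ f = 10x^5 + (25/3)x^4 + (46/9)x^3 + (44/27)x^2 - (52/81)x - 65/486

the result is g(x) = 10x^5 + (25/3)x^4 + (46/9)x^3 + (44/27)x^2 - (52/81)x - 65/486


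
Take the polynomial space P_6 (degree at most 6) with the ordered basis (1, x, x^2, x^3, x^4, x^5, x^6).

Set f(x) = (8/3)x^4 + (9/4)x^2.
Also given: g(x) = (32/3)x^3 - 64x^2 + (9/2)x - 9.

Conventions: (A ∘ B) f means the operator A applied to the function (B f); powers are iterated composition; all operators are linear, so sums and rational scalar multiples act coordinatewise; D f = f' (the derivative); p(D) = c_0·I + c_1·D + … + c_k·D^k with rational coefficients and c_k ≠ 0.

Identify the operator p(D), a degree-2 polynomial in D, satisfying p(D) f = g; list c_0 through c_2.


p(D) = D − 2·D^2, i.e. c_0 = 0, c_1 = 1, c_2 = -2

D^0 f = (8/3)x^4 + (9/4)x^2
D^1 f = (32/3)x^3 + (9/2)x
D^2 f = 32x^2 + 9/2
matching coefficients of g against c_0 f + c_1 Df + … from the top degree down determines the c_i
solution: c_0 = 0, c_1 = 1, c_2 = -2


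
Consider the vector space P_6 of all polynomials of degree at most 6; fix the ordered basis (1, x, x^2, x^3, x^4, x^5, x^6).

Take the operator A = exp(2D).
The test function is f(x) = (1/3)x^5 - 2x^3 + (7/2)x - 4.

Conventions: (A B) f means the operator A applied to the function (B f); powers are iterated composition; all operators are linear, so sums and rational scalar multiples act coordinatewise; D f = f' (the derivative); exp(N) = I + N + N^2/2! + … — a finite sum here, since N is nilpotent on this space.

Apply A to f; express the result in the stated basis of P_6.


the result is g(x) = (1/3)x^5 + (10/3)x^4 + (34/3)x^3 + (44/3)x^2 + (37/6)x - 7/3

order-1 term: (10/3)x^4 - 12x^2 + 7
order-2 term: (40/3)x^3 - 24x
order-3 term: (80/3)x^2 - 16
order-4 term: (80/3)x
order-5 term: 32/3
the series for exp(2D) f terminates at order 5
exp(2D) f = (1/3)x^5 + (10/3)x^4 + (34/3)x^3 + (44/3)x^2 + (37/6)x - 7/3


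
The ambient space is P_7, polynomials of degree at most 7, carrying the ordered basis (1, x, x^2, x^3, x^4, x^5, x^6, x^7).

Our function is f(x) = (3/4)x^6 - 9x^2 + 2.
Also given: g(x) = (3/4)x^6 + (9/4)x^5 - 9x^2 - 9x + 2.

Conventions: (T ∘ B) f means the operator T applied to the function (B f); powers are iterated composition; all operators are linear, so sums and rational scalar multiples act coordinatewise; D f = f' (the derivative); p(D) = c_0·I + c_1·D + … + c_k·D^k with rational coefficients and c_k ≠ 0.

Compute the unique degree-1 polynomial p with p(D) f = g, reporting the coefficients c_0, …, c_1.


D^0 f = (3/4)x^6 - 9x^2 + 2
D^1 f = (9/2)x^5 - 18x
matching coefficients of g against c_0 f + c_1 Df + … from the top degree down determines the c_i
solution: c_0 = 1, c_1 = 1/2

c_0 = 1, c_1 = 1/2


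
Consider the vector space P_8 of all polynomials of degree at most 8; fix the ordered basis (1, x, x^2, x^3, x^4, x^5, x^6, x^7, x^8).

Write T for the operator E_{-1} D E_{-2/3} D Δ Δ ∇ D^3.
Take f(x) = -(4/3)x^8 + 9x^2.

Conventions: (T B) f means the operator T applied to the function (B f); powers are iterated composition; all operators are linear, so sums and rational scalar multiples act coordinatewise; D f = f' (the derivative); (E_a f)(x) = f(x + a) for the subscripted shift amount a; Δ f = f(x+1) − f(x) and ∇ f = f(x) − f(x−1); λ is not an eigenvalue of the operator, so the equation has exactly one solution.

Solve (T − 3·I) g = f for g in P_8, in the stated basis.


the image equals g(x) = (4/9)x^8 - 3x^2 + 17920/3

write g with unknown coordinates in the stated basis and equate coefficients in (T − 3·I) g = f
solving from the highest basis element down gives g = (4/9)x^8 - 3x^2 + 17920/3
check: T g = 17920
so T g − 3·g = -(4/3)x^8 + 9x^2 = f ✓


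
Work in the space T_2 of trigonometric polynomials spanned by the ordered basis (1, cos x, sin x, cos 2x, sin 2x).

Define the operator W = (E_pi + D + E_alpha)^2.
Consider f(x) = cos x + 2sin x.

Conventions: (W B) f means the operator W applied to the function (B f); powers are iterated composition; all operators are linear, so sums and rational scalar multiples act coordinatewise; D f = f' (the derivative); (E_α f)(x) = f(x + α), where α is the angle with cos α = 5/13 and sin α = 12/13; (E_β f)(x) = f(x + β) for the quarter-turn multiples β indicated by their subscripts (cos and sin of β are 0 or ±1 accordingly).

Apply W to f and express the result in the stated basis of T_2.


g(x) = -(1361/169)cos x - (722/169)sin x

E_pi f = -cos x - 2sin x
D f = 2cos x - sin x
E_alpha f = (29/13)cos x - (2/13)sin x
(E_pi + D + E_alpha) f = (42/13)cos x - (41/13)sin x
E_pi (E_pi + D + E_alpha) f = -(42/13)cos x + (41/13)sin x
D (E_pi + D + E_alpha) f = -(41/13)cos x - (42/13)sin x
E_alpha (E_pi + D + E_alpha) f = -(282/169)cos x - (709/169)sin x
(E_pi + D + E_alpha) (E_pi + D + E_alpha) f = -(1361/169)cos x - (722/169)sin x


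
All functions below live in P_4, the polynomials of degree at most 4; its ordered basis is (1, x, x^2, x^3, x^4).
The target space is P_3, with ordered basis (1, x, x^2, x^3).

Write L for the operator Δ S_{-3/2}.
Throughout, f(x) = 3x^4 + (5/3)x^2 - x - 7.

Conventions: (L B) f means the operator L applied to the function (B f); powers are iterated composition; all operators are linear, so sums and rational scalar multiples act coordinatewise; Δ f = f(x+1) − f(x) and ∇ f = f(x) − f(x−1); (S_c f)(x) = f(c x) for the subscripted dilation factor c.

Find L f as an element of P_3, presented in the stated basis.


S_{-3/2} f = (243/16)x^4 + (15/4)x^2 + (3/2)x - 7
Δ S_{-3/2} f = (243/4)x^3 + (729/8)x^2 + (273/4)x + 327/16

the result is g(x) = (243/4)x^3 + (729/8)x^2 + (273/4)x + 327/16


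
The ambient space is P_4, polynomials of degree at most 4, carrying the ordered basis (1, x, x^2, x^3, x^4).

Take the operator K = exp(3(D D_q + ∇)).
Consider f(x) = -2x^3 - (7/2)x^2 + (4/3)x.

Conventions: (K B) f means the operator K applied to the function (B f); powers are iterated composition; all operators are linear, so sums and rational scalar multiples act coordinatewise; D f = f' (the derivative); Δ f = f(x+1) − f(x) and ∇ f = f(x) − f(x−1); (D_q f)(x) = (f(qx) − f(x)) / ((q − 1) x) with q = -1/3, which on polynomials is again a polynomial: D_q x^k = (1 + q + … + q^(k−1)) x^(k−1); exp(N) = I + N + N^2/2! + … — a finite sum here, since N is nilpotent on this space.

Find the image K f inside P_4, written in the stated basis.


the result is g(x) = -2x^3 - (43/2)x^2 - 65x - 62

order-1 term: -18x^2 - (37/3)x + 3/2
order-2 term: -54x - 19/2
order-3 term: -54
the series for exp(3(D D_q + ∇)) f terminates at order 3
exp(3(D D_q + ∇)) f = -2x^3 - (43/2)x^2 - 65x - 62


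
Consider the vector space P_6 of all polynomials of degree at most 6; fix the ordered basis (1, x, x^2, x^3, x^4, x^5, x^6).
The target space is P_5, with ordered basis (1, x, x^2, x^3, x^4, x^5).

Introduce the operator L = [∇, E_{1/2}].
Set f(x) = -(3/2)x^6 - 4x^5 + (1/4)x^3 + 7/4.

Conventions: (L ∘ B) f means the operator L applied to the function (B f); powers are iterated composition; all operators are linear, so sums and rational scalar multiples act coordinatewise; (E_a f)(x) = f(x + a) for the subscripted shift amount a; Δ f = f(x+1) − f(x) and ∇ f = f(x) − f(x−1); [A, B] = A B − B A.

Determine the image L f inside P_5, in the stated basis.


the result is g(x) = 0

E_{1/2} f = -(3/2)x^6 - (17/2)x^5 - (125/8)x^4 - (27/2)x^3 - (193/32)x^2 - (43/32)x + 209/128
∇ E_{1/2} f = -9x^5 - 20x^4 - (15/2)x^3 - (37/4)x^2 - (9/16)x - 3/16
∇ f = -9x^5 + (5/2)x^4 + 10x^3 - (67/4)x^2 + (41/4)x - 9/4
E_{1/2} ∇ f = -9x^5 - 20x^4 - (15/2)x^3 - (37/4)x^2 - (9/16)x - 3/16
[∇, E_{1/2}] f = 0


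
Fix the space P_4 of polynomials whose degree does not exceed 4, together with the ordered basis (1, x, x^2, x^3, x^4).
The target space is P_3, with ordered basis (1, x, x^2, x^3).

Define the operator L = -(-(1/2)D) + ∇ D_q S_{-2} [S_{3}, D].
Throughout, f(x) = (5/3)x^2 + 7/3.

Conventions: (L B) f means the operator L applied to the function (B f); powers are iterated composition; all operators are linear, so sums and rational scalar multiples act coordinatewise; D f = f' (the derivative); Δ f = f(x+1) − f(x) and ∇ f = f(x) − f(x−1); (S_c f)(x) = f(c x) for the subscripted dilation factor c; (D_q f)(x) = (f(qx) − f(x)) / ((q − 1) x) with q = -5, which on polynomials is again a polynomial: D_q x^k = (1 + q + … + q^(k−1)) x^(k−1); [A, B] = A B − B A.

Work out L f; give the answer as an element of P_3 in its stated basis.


g(x) = (5/3)x

D f = (10/3)x
(-(1/2)D) f = -(5/3)x
(-(-(1/2)D)) f = (5/3)x
D f = (10/3)x
S_{3} D f = 10x
S_{3} f = 15x^2 + 7/3
D S_{3} f = 30x
[S_{3}, D] f = -20x
S_{-2} [S_{3}, D] f = 40x
D_q S_{-2} [S_{3}, D] f = 40
∇ D_q S_{-2} [S_{3}, D] f = 0
(-(-(1/2)D) + ∇ D_q S_{-2} [S_{3}, D]) f = (5/3)x


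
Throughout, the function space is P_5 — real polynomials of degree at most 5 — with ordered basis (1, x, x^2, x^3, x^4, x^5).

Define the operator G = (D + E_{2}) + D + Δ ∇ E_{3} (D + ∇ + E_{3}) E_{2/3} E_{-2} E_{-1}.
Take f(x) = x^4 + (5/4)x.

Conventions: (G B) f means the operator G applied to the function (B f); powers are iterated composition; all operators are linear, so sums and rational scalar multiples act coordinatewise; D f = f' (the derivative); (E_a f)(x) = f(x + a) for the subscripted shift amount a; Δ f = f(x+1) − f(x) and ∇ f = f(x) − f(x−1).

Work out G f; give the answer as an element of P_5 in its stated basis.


D f = 4x^3 + 5/4
E_{2} f = x^4 + 8x^3 + 24x^2 + (133/4)x + 37/2
(D + E_{2}) f = x^4 + 12x^3 + 24x^2 + (133/4)x + 79/4
D f = 4x^3 + 5/4
E_{-1} f = x^4 - 4x^3 + 6x^2 - (11/4)x - 1/4
E_{-2} E_{-1} f = x^4 - 12x^3 + 54x^2 - (427/4)x + 309/4
E_{2/3} (E_{-2} E_{-1}) f = x^4 - (28/3)x^3 + (98/3)x^2 - (5353/108)x + 8659/324
D (E_{2/3} E_{-2} E_{-1}) f = 4x^3 - 28x^2 + (196/3)x - 5353/108
∇ (E_{2/3} E_{-2} E_{-1}) f = 4x^3 - 34x^2 + (292/3)x - 9997/108
E_{3} (E_{2/3} E_{-2} E_{-1}) f = x^4 + (8/3)x^3 + (8/3)x^2 + (263/108)x + 167/162
(D + ∇ + E_{3}) (E_{2/3} E_{-2} E_{-1}) f = x^4 + (32/3)x^3 - (178/3)x^2 + (17831/108)x - 11429/81
E_{3} (D + ∇ + E_{3}) (E_{2/3} E_{-2} E_{-1}) f = x^4 + (68/3)x^3 + (272/3)x^2 + (22151/108)x + 61303/324
∇ E_{3} (D + ∇ + E_{3}) (E_{2/3} E_{-2} E_{-1}) f = 4x^3 + 62x^2 + (352/3)x + 14699/108
Δ (∇ E_{3} (D + ∇ + E_{3})) (E_{2/3} E_{-2} E_{-1}) f = 12x^2 + 136x + 550/3
((D + E_{2}) + D + Δ ∇ E_{3} (D + ∇ + E_{3}) E_{2/3} E_{-2} E_{-1}) f = x^4 + 16x^3 + 36x^2 + (677/4)x + 613/3

the image equals g(x) = x^4 + 16x^3 + 36x^2 + (677/4)x + 613/3


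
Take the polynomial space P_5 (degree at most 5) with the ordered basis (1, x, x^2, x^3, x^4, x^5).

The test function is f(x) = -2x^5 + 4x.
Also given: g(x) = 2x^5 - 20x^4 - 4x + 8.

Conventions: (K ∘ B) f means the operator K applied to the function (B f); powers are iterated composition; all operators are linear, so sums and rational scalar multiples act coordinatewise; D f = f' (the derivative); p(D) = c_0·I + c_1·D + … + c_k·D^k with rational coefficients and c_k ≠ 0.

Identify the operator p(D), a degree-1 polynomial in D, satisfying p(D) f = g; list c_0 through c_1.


D^0 f = -2x^5 + 4x
D^1 f = -10x^4 + 4
matching coefficients of g against c_0 f + c_1 Df + … from the top degree down determines the c_i
solution: c_0 = -1, c_1 = 2

c_0 = -1, c_1 = 2


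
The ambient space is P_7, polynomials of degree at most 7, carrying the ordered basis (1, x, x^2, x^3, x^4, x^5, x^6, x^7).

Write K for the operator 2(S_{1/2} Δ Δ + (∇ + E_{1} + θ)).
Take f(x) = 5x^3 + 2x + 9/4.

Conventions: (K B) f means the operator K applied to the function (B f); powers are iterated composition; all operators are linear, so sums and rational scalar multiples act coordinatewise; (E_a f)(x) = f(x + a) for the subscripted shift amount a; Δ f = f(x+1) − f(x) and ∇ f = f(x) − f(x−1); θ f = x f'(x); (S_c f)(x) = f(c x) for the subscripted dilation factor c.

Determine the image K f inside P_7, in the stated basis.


the result is g(x) = 40x^3 + 60x^2 + 38x + 185/2

Δ f = 15x^2 + 15x + 7
Δ Δ f = 30x + 30
S_{1/2} (Δ Δ) f = 15x + 30
∇ f = 15x^2 - 15x + 7
E_{1} f = 5x^3 + 15x^2 + 17x + 37/4
θ f = 15x^3 + 2x
(∇ + E_{1} + θ) f = 20x^3 + 30x^2 + 4x + 65/4
(S_{1/2} Δ Δ + (∇ + E_{1} + θ)) f = 20x^3 + 30x^2 + 19x + 185/4
(2(S_{1/2} Δ Δ + (∇ + E_{1} + θ))) f = 40x^3 + 60x^2 + 38x + 185/2


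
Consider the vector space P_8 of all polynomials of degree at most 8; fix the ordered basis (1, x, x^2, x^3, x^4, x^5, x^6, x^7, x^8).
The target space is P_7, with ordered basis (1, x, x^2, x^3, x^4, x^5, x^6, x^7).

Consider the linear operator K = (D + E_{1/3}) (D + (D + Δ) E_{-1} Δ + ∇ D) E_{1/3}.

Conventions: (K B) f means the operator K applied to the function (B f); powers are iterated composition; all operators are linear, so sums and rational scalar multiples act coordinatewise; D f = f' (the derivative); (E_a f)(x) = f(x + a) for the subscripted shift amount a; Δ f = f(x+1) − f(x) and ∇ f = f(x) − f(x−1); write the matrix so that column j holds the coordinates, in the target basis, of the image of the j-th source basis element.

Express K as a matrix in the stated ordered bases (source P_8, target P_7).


the matrix is [[0, 1, 28/3, 82/3, 338/27, 3740/81, 3028/81, 64834/729, 242158/2187]; [0, 0, 2, 28, 328/3, 1690/27, 7480/27, 21196/81, 518672/729]; [0, 0, 0, 3, 56, 820/3, 1690/9, 26180/27, 84784/81]; [0, 0, 0, 0, 4, 280/3, 1640/3, 11830/27, 209440/81]; [0, 0, 0, 0, 0, 5, 140, 2870/3, 23660/27]; [0, 0, 0, 0, 0, 0, 6, 196, 4592/3]; [0, 0, 0, 0, 0, 0, 0, 7, 784/3]; [0, 0, 0, 0, 0, 0, 0, 0, 8]] (rows listed top to bottom)

image of 1: 0
image of x: 1
image of x^2: 2x + 28/3
image of x^3: 3x^2 + 28x + 82/3
image of x^4: 4x^3 + 56x^2 + (328/3)x + 338/27
image of x^5: 5x^4 + (280/3)x^3 + (820/3)x^2 + (1690/27)x + 3740/81
image of x^6: 6x^5 + 140x^4 + (1640/3)x^3 + (1690/9)x^2 + (7480/27)x + 3028/81
image of x^7: 7x^6 + 196x^5 + (2870/3)x^4 + (11830/27)x^3 + (26180/27)x^2 + (21196/81)x + 64834/729
image of x^8: 8x^7 + (784/3)x^6 + (4592/3)x^5 + (23660/27)x^4 + (209440/81)x^3 + (84784/81)x^2 + (518672/729)x + 242158/2187
each image's coordinates form column j of the matrix


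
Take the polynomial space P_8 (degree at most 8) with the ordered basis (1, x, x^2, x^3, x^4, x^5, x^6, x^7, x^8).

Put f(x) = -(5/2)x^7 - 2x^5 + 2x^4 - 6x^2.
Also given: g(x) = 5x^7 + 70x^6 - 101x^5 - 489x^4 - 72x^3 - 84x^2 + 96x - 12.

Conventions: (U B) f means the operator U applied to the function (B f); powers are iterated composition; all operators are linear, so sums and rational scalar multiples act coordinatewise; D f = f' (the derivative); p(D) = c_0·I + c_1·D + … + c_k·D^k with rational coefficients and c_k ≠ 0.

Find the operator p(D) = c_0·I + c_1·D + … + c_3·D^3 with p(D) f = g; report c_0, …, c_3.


c_0 = -2, c_1 = -4, c_2 = 1, c_3 = 1

D^0 f = -(5/2)x^7 - 2x^5 + 2x^4 - 6x^2
D^1 f = -(35/2)x^6 - 10x^4 + 8x^3 - 12x
D^2 f = -105x^5 - 40x^3 + 24x^2 - 12
D^3 f = -525x^4 - 120x^2 + 48x
matching coefficients of g against c_0 f + c_1 Df + … from the top degree down determines the c_i
solution: c_0 = -2, c_1 = -4, c_2 = 1, c_3 = 1


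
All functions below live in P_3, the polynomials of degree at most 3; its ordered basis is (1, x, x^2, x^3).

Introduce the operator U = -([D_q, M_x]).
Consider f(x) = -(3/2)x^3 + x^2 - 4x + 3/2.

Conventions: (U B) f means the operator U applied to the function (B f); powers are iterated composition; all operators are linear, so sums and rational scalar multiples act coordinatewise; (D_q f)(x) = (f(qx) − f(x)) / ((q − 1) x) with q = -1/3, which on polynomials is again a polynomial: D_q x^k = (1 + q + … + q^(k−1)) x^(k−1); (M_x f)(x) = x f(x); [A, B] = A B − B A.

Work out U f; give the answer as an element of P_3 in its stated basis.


M_x f = -(3/2)x^4 + x^3 - 4x^2 + (3/2)x
D_q M_x f = -(10/9)x^3 + (7/9)x^2 - (8/3)x + 3/2
D_q f = -(7/6)x^2 + (2/3)x - 4
M_x D_q f = -(7/6)x^3 + (2/3)x^2 - 4x
[D_q, M_x] f = (1/18)x^3 + (1/9)x^2 + (4/3)x + 3/2
(-([D_q, M_x])) f = -(1/18)x^3 - (1/9)x^2 - (4/3)x - 3/2

the image equals g(x) = -(1/18)x^3 - (1/9)x^2 - (4/3)x - 3/2


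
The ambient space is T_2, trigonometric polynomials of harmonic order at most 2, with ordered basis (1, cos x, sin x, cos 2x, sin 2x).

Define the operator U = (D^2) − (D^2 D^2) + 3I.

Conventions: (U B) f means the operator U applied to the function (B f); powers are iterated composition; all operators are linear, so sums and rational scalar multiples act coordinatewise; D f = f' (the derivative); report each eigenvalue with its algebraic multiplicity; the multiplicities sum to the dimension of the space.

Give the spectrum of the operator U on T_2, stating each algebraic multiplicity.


λ = -17 (multiplicity 2), λ = 1 (multiplicity 2), λ = 3 (multiplicity 1)

image of 1: 3
image of cos x: cos x
image of sin x: sin x
image of cos 2x: -17cos 2x
image of sin 2x: -17sin 2x
the matrix is diagonal; its diagonal is (3, 1, 1, -17, -17)
for a triangular matrix the eigenvalues are the diagonal entries, with algebraic multiplicity their repetition count


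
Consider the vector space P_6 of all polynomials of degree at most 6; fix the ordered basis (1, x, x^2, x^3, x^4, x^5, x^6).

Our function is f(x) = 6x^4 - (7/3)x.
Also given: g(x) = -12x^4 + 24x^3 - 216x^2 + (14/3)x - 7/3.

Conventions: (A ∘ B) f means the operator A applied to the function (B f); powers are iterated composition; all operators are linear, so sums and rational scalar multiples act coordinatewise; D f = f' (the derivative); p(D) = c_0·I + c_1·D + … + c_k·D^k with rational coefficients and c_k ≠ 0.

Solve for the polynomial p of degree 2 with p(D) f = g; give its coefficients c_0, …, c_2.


D^0 f = 6x^4 - (7/3)x
D^1 f = 24x^3 - 7/3
D^2 f = 72x^2
matching coefficients of g against c_0 f + c_1 Df + … from the top degree down determines the c_i
solution: c_0 = -2, c_1 = 1, c_2 = -3

c_0 = -2, c_1 = 1, c_2 = -3
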